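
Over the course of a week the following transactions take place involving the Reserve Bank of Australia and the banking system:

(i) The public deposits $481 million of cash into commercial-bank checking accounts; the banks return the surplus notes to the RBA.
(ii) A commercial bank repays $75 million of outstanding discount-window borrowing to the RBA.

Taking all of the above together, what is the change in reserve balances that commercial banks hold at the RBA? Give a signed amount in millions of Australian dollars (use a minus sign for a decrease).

+$406 million

Currency deposit $481 million: returned notes are swapped for reserve credit → +$481M.
Discount-window repayment $75 million: repayment is debited from reserves → −$75M.
Net: 481 − 75 = +$406 million.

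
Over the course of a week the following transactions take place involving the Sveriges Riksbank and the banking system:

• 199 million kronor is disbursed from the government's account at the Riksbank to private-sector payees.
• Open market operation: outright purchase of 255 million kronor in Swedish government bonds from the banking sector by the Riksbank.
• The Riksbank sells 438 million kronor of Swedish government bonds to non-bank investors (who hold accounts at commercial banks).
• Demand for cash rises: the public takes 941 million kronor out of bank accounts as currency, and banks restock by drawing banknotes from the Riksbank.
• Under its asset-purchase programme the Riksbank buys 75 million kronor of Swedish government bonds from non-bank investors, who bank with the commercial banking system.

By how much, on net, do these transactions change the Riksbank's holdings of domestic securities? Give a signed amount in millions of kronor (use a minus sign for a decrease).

-108 million

Government spending 199 million kronor: the Riksbank's securities portfolio is untouched → 0.
OMO purchase (from banks) 255 million kronor: securities added to the Riksbank's portfolio → +255M.
Asset sale (to non-banks) 438 million kronor: securities removed from the Riksbank's portfolio → −438M.
Currency withdrawal 941 million kronor: the Riksbank's securities portfolio is untouched → 0.
Asset purchase (from non-banks) 75 million kronor: securities added to the Riksbank's portfolio → +75M.
Net: 0 + 255 − 438 + 0 + 75 = -108 million.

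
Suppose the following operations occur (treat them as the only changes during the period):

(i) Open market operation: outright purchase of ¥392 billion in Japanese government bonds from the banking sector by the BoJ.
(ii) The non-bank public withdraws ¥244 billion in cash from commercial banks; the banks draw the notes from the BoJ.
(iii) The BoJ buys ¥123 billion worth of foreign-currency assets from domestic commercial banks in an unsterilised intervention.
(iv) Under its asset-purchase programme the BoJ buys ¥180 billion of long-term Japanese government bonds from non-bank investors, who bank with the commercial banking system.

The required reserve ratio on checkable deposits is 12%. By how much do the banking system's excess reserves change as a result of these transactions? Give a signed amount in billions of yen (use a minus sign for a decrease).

+¥458.68 billion

OMO purchase (from banks) ¥392 billion: reserves +¥392B, deposits 0.
Currency withdrawal ¥244 billion: reserves −¥244B, deposits −¥244B.
FX purchase ¥123 billion: reserves +¥123B, deposits 0.
Asset purchase (from non-banks) ¥180 billion: reserves +¥180B, deposits +¥180B.
Totals: Δreserves = +¥451B, Δdeposits = −¥64B.
Δrequired reserves = 12% × −¥64B = −¥7.68B.
Δexcess reserves = Δreserves − Δrequired = +¥451B − (−¥7.68B) = +¥458.68 billion.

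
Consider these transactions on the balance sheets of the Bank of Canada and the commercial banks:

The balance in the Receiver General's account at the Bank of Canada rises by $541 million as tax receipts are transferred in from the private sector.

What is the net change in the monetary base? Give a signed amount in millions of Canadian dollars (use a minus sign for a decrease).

-$541 million

Government account inflow $541 million: reserves shift to a non-base liability → −$541M.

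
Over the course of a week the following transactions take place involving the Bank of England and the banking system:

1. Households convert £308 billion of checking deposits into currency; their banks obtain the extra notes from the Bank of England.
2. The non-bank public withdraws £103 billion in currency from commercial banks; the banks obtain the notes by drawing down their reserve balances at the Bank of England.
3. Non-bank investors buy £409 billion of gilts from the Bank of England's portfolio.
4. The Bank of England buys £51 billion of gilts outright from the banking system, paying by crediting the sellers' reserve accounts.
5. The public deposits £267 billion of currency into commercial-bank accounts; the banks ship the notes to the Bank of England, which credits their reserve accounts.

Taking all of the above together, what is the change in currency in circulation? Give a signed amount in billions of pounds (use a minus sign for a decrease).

Currency withdrawal £308 billion: notes leave the central bank → +£308B.
Currency withdrawal £103 billion: notes leave the central bank → +£103B.
Asset sale (to non-banks) £409 billion: no currency enters or leaves circulation → 0.
OMO purchase (from banks) £51 billion: no currency enters or leaves circulation → 0.
Currency deposit £267 billion: notes return to the central bank → −£267B.
Net: 308 + 103 + 0 + 0 − 267 = +£144 billion.

+£144 billion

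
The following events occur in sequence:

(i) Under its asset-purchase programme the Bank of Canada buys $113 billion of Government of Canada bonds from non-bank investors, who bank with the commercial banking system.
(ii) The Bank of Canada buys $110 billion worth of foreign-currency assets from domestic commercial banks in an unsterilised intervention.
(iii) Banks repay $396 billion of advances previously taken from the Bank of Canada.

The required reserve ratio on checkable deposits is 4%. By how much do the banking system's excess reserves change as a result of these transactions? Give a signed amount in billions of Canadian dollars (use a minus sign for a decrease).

Asset purchase (from non-banks) $113 billion: reserves +$113B, deposits +$113B.
FX purchase $110 billion: reserves +$110B, deposits 0.
Discount-window repayment $396 billion: reserves −$396B, deposits 0.
Totals: Δreserves = −$173B, Δdeposits = +$113B.
Δrequired reserves = 4% × +$113B = +$4.52B.
Δexcess reserves = Δreserves − Δrequired = −$173B − (+$4.52B) = -$177.52 billion.

-$177.52 billion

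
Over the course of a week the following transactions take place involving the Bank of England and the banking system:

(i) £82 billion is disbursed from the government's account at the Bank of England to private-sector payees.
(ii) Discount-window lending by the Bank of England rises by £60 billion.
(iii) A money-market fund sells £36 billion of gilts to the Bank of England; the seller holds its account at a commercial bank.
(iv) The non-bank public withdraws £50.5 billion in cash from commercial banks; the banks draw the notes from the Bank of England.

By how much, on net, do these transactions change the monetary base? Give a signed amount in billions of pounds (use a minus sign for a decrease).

+£178 billion

Government spending £82 billion: a non-base liability converts back to reserves → +£82B.
Discount-window loan £60 billion: Bank of England balance sheet expands → +£60B.
Asset purchase (from non-banks) £36 billion: Bank of England balance sheet expands → +£36B.
Currency withdrawal £50.5 billion: just a shift between currency and reserves — both are base money → 0.
Net: 82 + 60 + 36 + 0 = +£178 billion.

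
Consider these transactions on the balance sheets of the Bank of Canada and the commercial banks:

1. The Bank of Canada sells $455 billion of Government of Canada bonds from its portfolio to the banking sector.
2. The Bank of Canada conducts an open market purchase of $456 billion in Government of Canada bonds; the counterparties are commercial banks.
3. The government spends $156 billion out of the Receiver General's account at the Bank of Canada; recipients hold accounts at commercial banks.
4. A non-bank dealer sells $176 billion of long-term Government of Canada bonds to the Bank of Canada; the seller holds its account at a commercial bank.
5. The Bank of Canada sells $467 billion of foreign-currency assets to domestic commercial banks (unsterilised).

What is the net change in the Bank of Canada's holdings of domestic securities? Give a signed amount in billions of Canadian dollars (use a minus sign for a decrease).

+$177 billion

OMO sale (to banks) $455 billion: securities removed from the Bank of Canada's portfolio → −$455B.
OMO purchase (from banks) $456 billion: securities added to the Bank of Canada's portfolio → +$456B.
Government spending $156 billion: the Bank of Canada's securities portfolio is untouched → 0.
Asset purchase (from non-banks) $176 billion: securities added to the Bank of Canada's portfolio → +$176B.
FX sale $467 billion: the Bank of Canada's securities portfolio is untouched → 0.
Net: −455 + 456 + 0 + 176 + 0 = +$177 billion.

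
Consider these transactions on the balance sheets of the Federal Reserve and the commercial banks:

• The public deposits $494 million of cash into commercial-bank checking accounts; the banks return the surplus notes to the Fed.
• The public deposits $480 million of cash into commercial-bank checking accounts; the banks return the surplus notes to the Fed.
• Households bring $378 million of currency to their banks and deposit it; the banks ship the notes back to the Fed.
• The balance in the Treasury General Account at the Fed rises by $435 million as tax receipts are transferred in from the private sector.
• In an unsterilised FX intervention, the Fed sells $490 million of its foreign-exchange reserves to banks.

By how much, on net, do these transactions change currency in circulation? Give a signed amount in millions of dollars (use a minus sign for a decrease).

Currency deposit $494 million: notes return to the central bank → −$494M.
Currency deposit $480 million: notes return to the central bank → −$480M.
Currency deposit $378 million: notes return to the central bank → −$378M.
Government account inflow $435 million: no currency enters or leaves circulation → 0.
FX sale $490 million: no currency enters or leaves circulation → 0.
Net: −494 − 480 − 378 + 0 + 0 = -$1352 million.

-$1352 million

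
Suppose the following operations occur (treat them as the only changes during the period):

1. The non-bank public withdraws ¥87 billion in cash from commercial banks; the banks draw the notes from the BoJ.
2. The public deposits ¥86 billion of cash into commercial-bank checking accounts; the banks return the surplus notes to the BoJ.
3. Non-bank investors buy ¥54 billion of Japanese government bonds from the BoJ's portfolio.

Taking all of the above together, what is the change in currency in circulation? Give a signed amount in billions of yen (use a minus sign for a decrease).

+¥1 billion

Currency withdrawal ¥87 billion: notes leave the central bank → +¥87B.
Currency deposit ¥86 billion: notes return to the central bank → −¥86B.
Asset sale (to non-banks) ¥54 billion: no currency enters or leaves circulation → 0.
Net: 87 − 86 + 0 = +¥1 billion.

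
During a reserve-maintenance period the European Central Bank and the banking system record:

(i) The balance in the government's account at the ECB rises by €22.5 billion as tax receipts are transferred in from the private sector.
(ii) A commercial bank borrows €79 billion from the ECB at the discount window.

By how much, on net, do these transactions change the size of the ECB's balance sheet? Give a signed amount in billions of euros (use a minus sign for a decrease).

+€79 billion

Government account inflow €22.5 billion: only the composition of liabilities changes → 0.
Discount-window loan €79 billion: an ECB asset is acquired → +€79B.
Net: 0 + 79 = +€79 billion.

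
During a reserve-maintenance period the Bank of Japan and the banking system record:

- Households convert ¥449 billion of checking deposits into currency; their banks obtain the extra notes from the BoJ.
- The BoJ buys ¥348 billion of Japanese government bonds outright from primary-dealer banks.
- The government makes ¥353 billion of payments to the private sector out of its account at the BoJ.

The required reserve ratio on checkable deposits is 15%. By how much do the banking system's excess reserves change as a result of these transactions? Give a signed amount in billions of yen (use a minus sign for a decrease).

Currency withdrawal ¥449 billion: reserves −¥449B, deposits −¥449B.
OMO purchase (from banks) ¥348 billion: reserves +¥348B, deposits 0.
Government spending ¥353 billion: reserves +¥353B, deposits +¥353B.
Totals: Δreserves = +¥252B, Δdeposits = −¥96B.
Δrequired reserves = 15% × −¥96B = −¥14.4B.
Δexcess reserves = Δreserves − Δrequired = +¥252B − (−¥14.4B) = +¥266.4 billion.

+¥266.4 billion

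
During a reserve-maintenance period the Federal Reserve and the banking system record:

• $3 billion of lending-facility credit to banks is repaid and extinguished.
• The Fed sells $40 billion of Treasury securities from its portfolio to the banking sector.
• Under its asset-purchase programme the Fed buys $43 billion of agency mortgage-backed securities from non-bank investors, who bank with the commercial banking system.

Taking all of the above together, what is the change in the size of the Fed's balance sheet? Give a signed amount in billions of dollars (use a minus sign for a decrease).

$0 (no change)

Fed balance sheet:
  Assets:      Securities +$3B, Loans to banks −$3B
  Liabilities: no change
Change in total Fed assets = $0 (no change).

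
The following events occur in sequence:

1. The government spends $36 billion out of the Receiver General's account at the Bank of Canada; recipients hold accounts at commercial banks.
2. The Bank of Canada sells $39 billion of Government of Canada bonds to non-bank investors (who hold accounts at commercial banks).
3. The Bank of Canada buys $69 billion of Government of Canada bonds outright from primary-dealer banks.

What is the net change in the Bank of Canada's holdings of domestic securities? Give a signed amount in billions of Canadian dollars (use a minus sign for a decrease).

Bank of Canada balance sheet:
  Assets:      Securities +$30B
  Liabilities: Bank reserves +$66B, Government deposits −$36B
Commercial banking system:
  Assets:      Reserves at CB +$66B, Securities −$69B
  Liabilities: Checkable deposits −$3B
So the change in the Bank of Canada's holdings of domestic securities is +$30 billion.

+$30 billion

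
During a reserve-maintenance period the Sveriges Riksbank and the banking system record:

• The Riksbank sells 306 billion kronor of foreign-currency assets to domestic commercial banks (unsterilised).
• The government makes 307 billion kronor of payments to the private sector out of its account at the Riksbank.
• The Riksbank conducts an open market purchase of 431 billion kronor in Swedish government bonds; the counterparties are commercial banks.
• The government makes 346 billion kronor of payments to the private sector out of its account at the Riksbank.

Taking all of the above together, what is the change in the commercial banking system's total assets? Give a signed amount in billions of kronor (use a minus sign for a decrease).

+653 billion

FX sale 306 billion kronor: just an asset swap on bank balance sheets → 0.
Government spending 307 billion kronor: bank balance sheets expand → +307B.
OMO purchase (from banks) 431 billion kronor: just an asset swap on bank balance sheets → 0.
Government spending 346 billion kronor: bank balance sheets expand → +346B.
Net: 0 + 307 + 0 + 346 = +653 billion.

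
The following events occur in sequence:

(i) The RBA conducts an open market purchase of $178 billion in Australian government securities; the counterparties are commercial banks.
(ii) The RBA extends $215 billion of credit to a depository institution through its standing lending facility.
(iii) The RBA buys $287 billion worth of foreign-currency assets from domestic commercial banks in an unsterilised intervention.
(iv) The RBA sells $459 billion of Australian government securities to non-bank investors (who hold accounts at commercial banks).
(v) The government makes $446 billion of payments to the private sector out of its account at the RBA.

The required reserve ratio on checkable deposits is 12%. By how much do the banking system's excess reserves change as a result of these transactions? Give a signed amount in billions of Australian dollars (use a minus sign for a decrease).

OMO purchase (from banks) $178 billion: reserves +$178B, deposits 0.
Discount-window loan $215 billion: reserves +$215B, deposits 0.
FX purchase $287 billion: reserves +$287B, deposits 0.
Asset sale (to non-banks) $459 billion: reserves −$459B, deposits −$459B.
Government spending $446 billion: reserves +$446B, deposits +$446B.
Totals: Δreserves = +$667B, Δdeposits = −$13B.
Δrequired reserves = 12% × −$13B = −$1.56B.
Δexcess reserves = Δreserves − Δrequired = +$667B − (−$1.56B) = +$668.56 billion.

+$668.56 billion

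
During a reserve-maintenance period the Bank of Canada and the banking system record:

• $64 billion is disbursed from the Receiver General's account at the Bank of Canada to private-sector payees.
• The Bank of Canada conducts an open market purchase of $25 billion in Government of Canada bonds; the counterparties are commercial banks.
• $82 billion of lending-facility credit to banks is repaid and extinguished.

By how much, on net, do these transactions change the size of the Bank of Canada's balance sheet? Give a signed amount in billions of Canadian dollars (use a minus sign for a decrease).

-$57 billion

Bank of Canada balance sheet:
  Assets:      Securities +$25B, Loans to banks −$82B
  Liabilities: Bank reserves +$7B, Government deposits −$64B
Change in total Bank of Canada assets = -$57 billion.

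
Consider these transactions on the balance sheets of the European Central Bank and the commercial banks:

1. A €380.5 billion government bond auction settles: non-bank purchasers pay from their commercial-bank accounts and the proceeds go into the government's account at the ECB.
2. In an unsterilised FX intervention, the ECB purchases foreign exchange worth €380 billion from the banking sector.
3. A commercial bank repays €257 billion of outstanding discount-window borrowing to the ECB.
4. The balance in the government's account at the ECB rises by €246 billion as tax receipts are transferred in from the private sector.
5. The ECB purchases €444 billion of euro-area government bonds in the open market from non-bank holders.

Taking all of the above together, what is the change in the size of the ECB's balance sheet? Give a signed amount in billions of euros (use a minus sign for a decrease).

Government account inflow €380.5 billion: only the composition of liabilities changes → 0.
FX purchase €380 billion: an ECB asset is acquired → +€380B.
Discount-window repayment €257 billion: an ECB asset is shed → −€257B.
Government account inflow €246 billion: only the composition of liabilities changes → 0.
Asset purchase (from non-banks) €444 billion: an ECB asset is acquired → +€444B.
Net: 0 + 380 − 257 + 0 + 444 = +€567 billion.

+€567 billion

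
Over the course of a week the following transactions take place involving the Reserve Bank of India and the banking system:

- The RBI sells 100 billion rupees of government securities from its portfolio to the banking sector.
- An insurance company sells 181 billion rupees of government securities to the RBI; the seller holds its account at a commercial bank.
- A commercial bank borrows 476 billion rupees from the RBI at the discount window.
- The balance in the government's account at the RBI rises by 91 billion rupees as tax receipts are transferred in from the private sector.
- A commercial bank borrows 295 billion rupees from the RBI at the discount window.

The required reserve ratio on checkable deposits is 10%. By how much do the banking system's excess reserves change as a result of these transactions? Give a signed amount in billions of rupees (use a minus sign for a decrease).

+752 billion

OMO sale (to banks) 100 billion rupees: reserves −100B, deposits 0.
Asset purchase (from non-banks) 181 billion rupees: reserves +181B, deposits +181B.
Discount-window loan 476 billion rupees: reserves +476B, deposits 0.
Government account inflow 91 billion rupees: reserves −91B, deposits −91B.
Discount-window loan 295 billion rupees: reserves +295B, deposits 0.
Totals: Δreserves = +761B, Δdeposits = +90B.
Δrequired reserves = 10% × +90B = +9B.
Δexcess reserves = Δreserves − Δrequired = +761B − (+9B) = +752 billion.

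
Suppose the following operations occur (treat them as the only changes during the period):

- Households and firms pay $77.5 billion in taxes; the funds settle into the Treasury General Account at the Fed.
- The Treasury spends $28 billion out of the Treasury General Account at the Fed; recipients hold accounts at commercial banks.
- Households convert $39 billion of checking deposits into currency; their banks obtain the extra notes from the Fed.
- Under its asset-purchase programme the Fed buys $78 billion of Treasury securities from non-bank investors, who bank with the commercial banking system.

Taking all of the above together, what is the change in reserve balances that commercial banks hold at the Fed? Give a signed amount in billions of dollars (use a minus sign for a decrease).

Government account inflow $77.5 billion: funds move from bank reserves into the government account → −$77.5B.
Government spending $28 billion: government payments flow into bank reserve accounts → +$28B.
Currency withdrawal $39 billion: banks swap reserves for currency → −$39B.
Asset purchase (from non-banks) $78 billion: the Fed pays by crediting reserve accounts → +$78B.
Net: −77.5 + 28 − 39 + 78 = -$10.5 billion.

-$10.5 billion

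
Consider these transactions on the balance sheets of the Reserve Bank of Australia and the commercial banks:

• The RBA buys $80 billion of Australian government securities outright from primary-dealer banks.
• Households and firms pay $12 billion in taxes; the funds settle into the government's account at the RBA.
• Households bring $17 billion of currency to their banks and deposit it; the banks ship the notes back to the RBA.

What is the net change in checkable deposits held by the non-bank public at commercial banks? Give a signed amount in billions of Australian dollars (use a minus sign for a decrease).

RBA balance sheet:
  Assets:      Securities +$80B
  Liabilities: Bank reserves +$85B, Currency in circulation −$17B, Government deposits +$12B
Commercial banking system:
  Assets:      Reserves at CB +$85B, Securities −$80B
  Liabilities: Checkable deposits +$5B
So the change in checkable deposits held by the non-bank public at commercial banks is +$5 billion.

+$5 billion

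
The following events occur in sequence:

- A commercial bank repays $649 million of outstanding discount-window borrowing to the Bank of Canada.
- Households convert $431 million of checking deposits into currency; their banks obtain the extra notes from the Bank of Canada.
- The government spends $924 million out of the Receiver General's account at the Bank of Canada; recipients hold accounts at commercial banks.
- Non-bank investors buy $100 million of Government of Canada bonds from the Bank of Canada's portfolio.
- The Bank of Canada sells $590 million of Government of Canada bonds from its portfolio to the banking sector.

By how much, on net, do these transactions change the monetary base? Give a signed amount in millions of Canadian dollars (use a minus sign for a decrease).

Discount-window repayment $649 million: Bank of Canada balance sheet contracts → −$649M.
Currency withdrawal $431 million: just a shift between currency and reserves — both are base money → 0.
Government spending $924 million: a non-base liability converts back to reserves → +$924M.
Asset sale (to non-banks) $100 million: Bank of Canada balance sheet contracts → −$100M.
OMO sale (to banks) $590 million: Bank of Canada balance sheet contracts → −$590M.
Net: −649 + 0 + 924 − 100 − 590 = -$415 million.

-$415 million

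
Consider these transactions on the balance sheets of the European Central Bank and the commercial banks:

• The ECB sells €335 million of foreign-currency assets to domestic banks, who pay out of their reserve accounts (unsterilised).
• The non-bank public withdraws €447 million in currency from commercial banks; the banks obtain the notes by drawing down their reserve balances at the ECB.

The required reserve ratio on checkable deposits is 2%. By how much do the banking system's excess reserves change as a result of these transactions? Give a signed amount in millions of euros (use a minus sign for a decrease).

-€773.06 million

FX sale €335 million: reserves −€335M, deposits 0.
Currency withdrawal €447 million: reserves −€447M, deposits −€447M.
Totals: Δreserves = −€782M, Δdeposits = −€447M.
Δrequired reserves = 2% × −€447M = −€8.94M.
Δexcess reserves = Δreserves − Δrequired = −€782M − (−€8.94M) = -€773.06 million.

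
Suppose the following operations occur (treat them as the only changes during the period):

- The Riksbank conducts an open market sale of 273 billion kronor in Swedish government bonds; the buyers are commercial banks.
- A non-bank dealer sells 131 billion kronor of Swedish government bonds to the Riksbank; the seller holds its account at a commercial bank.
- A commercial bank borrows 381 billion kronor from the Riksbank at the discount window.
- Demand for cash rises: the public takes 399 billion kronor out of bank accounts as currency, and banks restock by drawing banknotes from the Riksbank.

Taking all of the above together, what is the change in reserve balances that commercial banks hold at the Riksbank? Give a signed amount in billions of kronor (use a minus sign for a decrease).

OMO sale (to banks) 273 billion kronor: the buying banks pay out of their reserve balances → −273B.
Asset purchase (from non-banks) 131 billion kronor: the Riksbank pays by crediting reserve accounts → +131B.
Discount-window loan 381 billion kronor: the loan is credited to the bank's reserve account → +381B.
Currency withdrawal 399 billion kronor: banks swap reserves for currency → −399B.
Net: −273 + 131 + 381 − 399 = -160 billion.

-160 billion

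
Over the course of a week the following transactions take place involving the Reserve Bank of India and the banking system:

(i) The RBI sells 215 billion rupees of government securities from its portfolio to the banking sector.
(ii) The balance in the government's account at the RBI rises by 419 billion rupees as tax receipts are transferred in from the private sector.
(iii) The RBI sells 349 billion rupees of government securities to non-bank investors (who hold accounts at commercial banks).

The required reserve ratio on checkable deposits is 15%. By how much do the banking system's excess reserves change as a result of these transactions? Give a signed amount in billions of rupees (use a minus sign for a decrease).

-867.8 billion

OMO sale (to banks) 215 billion rupees: reserves −215B, deposits 0.
Government account inflow 419 billion rupees: reserves −419B, deposits −419B.
Asset sale (to non-banks) 349 billion rupees: reserves −349B, deposits −349B.
Totals: Δreserves = −983B, Δdeposits = −768B.
Δrequired reserves = 15% × −768B = −115.2B.
Δexcess reserves = Δreserves − Δrequired = −983B − (−115.2B) = -867.8 billion.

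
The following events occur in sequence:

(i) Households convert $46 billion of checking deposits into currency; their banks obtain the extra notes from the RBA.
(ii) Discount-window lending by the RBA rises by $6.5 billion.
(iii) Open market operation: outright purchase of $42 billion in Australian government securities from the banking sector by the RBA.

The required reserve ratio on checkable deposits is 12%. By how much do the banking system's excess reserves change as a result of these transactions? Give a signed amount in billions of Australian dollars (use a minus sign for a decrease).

Currency withdrawal $46 billion: reserves −$46B, deposits −$46B.
Discount-window loan $6.5 billion: reserves +$6.5B, deposits 0.
OMO purchase (from banks) $42 billion: reserves +$42B, deposits 0.
Totals: Δreserves = +$2.5B, Δdeposits = −$46B.
Δrequired reserves = 12% × −$46B = −$5.52B.
Δexcess reserves = Δreserves − Δrequired = +$2.5B − (−$5.52B) = +$8.02 billion.

+$8.02 billion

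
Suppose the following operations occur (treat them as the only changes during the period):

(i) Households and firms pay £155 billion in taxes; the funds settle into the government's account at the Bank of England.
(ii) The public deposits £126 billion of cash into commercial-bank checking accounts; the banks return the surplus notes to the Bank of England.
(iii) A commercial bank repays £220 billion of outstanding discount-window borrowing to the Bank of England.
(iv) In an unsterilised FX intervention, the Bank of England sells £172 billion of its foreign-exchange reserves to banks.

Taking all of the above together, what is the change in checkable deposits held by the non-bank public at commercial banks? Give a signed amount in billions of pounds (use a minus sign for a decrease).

-£29 billion

Bank of England balance sheet:
  Assets:      Loans to banks −£220B, Foreign assets −£172B
  Liabilities: Bank reserves −£421B, Currency in circulation −£126B, Government deposits +£155B
Commercial banking system:
  Assets:      Reserves at CB −£421B, Foreign assets +£172B
  Liabilities: Checkable deposits −£29B, Borrowings from CB −£220B
So the change in checkable deposits held by the non-bank public at commercial banks is -£29 billion.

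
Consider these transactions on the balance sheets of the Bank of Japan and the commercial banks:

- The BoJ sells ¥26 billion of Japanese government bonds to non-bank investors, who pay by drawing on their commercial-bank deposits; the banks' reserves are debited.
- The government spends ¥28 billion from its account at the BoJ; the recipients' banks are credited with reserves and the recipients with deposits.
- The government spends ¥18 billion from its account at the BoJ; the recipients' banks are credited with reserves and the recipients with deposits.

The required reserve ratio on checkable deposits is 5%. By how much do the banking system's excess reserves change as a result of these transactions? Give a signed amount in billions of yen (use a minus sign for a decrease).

+¥19 billion

Asset sale (to non-banks) ¥26 billion: reserves −¥26B, deposits −¥26B.
Government spending ¥28 billion: reserves +¥28B, deposits +¥28B.
Government spending ¥18 billion: reserves +¥18B, deposits +¥18B.
Totals: Δreserves = +¥20B, Δdeposits = +¥20B.
Δrequired reserves = 5% × +¥20B = +¥1B.
Δexcess reserves = Δreserves − Δrequired = +¥20B − (+¥1B) = +¥19 billion.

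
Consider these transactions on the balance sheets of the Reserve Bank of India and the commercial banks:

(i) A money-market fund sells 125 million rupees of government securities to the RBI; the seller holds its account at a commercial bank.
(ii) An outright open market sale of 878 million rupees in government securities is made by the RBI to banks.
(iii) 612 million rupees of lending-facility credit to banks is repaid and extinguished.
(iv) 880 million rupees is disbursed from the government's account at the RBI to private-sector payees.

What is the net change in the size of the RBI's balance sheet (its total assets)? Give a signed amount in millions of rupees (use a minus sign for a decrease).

-1365 million

Asset purchase (from non-banks) 125 million rupees: an RBI asset is acquired → +125M.
OMO sale (to banks) 878 million rupees: an RBI asset is shed → −878M.
Discount-window repayment 612 million rupees: an RBI asset is shed → −612M.
Government spending 880 million rupees: only the composition of liabilities changes → 0.
Net: 125 − 878 − 612 + 0 = -1365 million.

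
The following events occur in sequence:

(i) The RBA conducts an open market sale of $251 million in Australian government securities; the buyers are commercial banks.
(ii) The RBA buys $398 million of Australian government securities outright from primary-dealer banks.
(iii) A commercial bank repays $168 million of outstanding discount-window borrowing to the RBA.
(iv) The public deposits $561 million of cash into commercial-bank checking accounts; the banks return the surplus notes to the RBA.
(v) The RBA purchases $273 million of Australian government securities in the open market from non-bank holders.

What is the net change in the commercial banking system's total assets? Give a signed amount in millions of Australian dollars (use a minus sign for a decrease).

RBA balance sheet:
  Assets:      Securities +$420M, Loans to banks −$168M
  Liabilities: Bank reserves +$813M, Currency in circulation −$561M
Commercial banking system:
  Assets:      Reserves at CB +$813M, Securities −$147M
  Liabilities: Checkable deposits +$834M, Borrowings from CB −$168M
Change in total bank assets = +$666 million.

+$666 million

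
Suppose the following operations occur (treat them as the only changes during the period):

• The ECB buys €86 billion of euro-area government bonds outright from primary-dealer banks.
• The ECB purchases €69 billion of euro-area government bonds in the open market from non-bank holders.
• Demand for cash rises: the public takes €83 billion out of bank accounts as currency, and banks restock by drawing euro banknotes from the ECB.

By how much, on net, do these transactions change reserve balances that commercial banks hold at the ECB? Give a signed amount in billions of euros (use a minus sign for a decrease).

OMO purchase (from banks) €86 billion: the ECB pays by crediting reserve accounts → +€86B.
Asset purchase (from non-banks) €69 billion: the ECB pays by crediting reserve accounts → +€69B.
Currency withdrawal €83 billion: banks swap reserves for currency → −€83B.
Net: 86 + 69 − 83 = +€72 billion.

+€72 billion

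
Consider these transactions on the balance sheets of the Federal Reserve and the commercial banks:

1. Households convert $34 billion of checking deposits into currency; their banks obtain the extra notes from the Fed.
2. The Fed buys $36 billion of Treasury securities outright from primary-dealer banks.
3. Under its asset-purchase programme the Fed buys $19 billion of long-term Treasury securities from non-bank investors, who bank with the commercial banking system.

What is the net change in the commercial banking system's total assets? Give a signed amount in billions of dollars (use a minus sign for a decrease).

-$15 billion

Currency withdrawal $34 billion: bank balance sheets shrink → −$34B.
OMO purchase (from banks) $36 billion: just an asset swap on bank balance sheets → 0.
Asset purchase (from non-banks) $19 billion: bank balance sheets expand → +$19B.
Net: −34 + 0 + 19 = -$15 billion.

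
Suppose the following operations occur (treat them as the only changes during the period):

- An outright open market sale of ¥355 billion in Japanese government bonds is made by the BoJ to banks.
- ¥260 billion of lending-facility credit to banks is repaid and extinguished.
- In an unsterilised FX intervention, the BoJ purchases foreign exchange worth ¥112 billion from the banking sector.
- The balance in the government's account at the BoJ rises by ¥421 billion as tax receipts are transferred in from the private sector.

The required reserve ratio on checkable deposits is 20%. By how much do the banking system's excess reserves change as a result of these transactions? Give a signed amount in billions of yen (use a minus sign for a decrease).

OMO sale (to banks) ¥355 billion: reserves −¥355B, deposits 0.
Discount-window repayment ¥260 billion: reserves −¥260B, deposits 0.
FX purchase ¥112 billion: reserves +¥112B, deposits 0.
Government account inflow ¥421 billion: reserves −¥421B, deposits −¥421B.
Totals: Δreserves = −¥924B, Δdeposits = −¥421B.
Δrequired reserves = 20% × −¥421B = −¥84.2B.
Δexcess reserves = Δreserves − Δrequired = −¥924B − (−¥84.2B) = -¥839.8 billion.

-¥839.8 billion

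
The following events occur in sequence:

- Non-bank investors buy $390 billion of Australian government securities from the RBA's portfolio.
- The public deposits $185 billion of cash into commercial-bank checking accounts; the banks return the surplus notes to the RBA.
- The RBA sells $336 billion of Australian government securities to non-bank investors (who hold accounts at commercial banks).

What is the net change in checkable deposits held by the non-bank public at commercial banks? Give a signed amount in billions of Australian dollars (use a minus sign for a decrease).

Asset sale (to non-banks) $390 billion: non-bank counterparties' bank balances fall → −$390B.
Currency deposit $185 billion: non-bank counterparties' bank balances rise → +$185B.
Asset sale (to non-banks) $336 billion: non-bank counterparties' bank balances fall → −$336B.
Net: −390 + 185 − 336 = -$541 billion.

-$541 billion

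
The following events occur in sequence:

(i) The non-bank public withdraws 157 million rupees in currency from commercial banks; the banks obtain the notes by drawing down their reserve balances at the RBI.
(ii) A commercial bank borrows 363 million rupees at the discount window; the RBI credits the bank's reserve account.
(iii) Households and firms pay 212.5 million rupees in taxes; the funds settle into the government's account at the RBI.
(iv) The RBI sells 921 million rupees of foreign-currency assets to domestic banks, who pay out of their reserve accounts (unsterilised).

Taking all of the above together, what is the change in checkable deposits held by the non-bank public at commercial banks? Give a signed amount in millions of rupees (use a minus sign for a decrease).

Currency withdrawal 157 million rupees: non-bank counterparties' bank balances fall → −157M.
Discount-window loan 363 million rupees: the counterparty is a bank, so public deposits are unchanged → 0.
Government account inflow 212.5 million rupees: non-bank counterparties' bank balances fall → −212.5M.
FX sale 921 million rupees: the counterparty is a bank, so public deposits are unchanged → 0.
Net: −157 + 0 − 212.5 + 0 = -369.5 million.

-369.5 million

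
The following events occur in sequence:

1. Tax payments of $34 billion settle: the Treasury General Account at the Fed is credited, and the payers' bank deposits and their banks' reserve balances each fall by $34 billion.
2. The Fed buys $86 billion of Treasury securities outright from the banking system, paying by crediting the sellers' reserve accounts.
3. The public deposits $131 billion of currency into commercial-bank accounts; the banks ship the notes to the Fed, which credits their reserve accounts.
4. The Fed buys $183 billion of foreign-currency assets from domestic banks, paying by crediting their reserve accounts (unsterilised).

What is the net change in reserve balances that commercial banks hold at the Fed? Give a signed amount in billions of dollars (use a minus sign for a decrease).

Fed balance sheet:
  Assets:      Securities +$86B, Foreign assets +$183B
  Liabilities: Bank reserves +$366B, Currency in circulation −$131B, Government deposits +$34B
Commercial banking system:
  Assets:      Reserves at CB +$366B, Securities −$86B, Foreign assets −$183B
  Liabilities: Checkable deposits +$97B
So the change in reserve balances that commercial banks hold at the Fed is +$366 billion.

+$366 billion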